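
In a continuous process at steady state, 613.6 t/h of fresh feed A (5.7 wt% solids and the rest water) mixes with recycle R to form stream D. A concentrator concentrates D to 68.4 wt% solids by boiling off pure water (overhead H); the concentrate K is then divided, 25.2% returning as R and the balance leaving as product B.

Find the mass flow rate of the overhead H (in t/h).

562.5 t/h

Overall solids balance (none leaves overhead): solids in fresh feed = solids in product, i.e. 613.6×0.057 = (1−0.252)·K·0.684.
K = 34.975/(0.684×0.748) = 68.36 t/h.
Recycle R = 0.252×68.36 = 17.227 t/h.
Combined feed D = 613.6 + 17.227 = 630.83 t/h.
Overhead H = D − K = 630.83 − 68.36 = 562.47 t/h.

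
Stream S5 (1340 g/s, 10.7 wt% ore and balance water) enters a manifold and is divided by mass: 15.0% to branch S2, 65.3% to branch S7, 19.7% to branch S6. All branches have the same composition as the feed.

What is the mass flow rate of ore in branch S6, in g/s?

Branch S6 total = 0.197×1340 = 263.98 g/s.
ore in S6 = 0.107×263.98 = 28.246 g/s.

28.25 g/s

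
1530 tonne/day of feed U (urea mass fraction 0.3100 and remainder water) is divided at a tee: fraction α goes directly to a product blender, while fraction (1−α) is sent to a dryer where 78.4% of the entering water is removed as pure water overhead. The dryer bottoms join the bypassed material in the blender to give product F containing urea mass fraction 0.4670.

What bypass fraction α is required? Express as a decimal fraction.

0.379

All 1530×0.310 = 474.3 tonne/day of urea reaches F, so F = 474.3/0.467 = 1015.6 tonne/day and vapour = 514.37 tonne/day.
The evaporator receives (1−α)·1530 of feed at 0.690 water and removes 0.784 of that water:
0.784×0.690×(1−α)×1530 = 514.37
(1−α) = 514.37/827.67 = 0.6215;  α = 0.3785.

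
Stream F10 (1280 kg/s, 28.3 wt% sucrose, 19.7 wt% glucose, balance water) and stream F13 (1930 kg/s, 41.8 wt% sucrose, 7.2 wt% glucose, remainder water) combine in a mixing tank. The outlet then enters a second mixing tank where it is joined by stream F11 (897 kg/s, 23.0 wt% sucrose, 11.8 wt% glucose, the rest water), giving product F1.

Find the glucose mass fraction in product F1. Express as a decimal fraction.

Overall, product flow = 4107 kg/s.
glucose in = 1280×0.197 + 1930×0.072 + 897×0.118 = 496.97 kg/s.
glucose fraction in F1 = 0.121.

0.121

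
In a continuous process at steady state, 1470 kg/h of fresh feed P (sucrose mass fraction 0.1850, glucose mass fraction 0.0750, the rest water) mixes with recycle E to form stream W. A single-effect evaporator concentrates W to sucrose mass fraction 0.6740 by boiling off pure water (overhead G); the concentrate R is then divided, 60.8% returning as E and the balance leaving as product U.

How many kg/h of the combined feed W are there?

Overall sucrose balance (none leaves overhead): sucrose in fresh feed = sucrose in product, i.e. 1470×0.185 = (1−0.608)·R·0.674.
R = 271.95/(0.674×0.392) = 1029.3 kg/h.
Recycle E = 0.608×1029.3 = 625.82 kg/h.
Combined feed W = 1470 + 625.82 = 2095.8 kg/h.

2096 kg/h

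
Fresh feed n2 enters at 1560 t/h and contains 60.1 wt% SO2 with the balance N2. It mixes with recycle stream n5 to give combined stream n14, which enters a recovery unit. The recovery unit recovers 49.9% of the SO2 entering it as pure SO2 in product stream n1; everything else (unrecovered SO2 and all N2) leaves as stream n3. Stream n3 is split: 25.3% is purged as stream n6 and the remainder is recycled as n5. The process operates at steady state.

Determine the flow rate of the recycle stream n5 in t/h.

N2 enters only via n2 and leaves only via the purge: 1560×0.399 = 0.253×(N2 in n3), and the recovery unit passes all N2, so N2 in n14 = N2 in n3 = 2460.2 t/h.
SO2 in n14: m_A = 1560×0.601 + (1−0.253)·(1−0.499)·m_A, so m_A = 937.56/0.6258 = 1498.3 t/h.
n3 = (1−0.499)×1498.3 + 2460.2 = 3210.9 t/h.
Recycle n5 = (1−0.253)×3210.9 = 2398.5 t/h.

2399 t/h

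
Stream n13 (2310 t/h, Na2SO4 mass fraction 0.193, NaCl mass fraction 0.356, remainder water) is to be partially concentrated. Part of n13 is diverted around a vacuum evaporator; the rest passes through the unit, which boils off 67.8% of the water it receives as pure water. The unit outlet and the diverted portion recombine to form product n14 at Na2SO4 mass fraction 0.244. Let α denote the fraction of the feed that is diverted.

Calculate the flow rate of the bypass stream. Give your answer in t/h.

731 t/h

All 2310×0.193 = 445.83 t/h of Na2SO4 reaches n14, so n14 = 445.83/0.244 = 1827.2 t/h and vapour = 482.83 t/h.
The evaporator receives (1−α)·2310 of feed at 0.451 water and removes 0.678 of that water:
0.678×0.451×(1−α)×2310 = 482.83
(1−α) = 482.83/706.35 = 0.6836;  α = 0.3164.
Bypass flow = 0.3164×2310 = 730.99 t/h.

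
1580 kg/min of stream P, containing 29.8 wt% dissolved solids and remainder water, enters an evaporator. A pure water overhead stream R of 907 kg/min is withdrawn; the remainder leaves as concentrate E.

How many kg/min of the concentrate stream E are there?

Concentrate = 1580 − 907 = 673 kg/min.

673 kg/min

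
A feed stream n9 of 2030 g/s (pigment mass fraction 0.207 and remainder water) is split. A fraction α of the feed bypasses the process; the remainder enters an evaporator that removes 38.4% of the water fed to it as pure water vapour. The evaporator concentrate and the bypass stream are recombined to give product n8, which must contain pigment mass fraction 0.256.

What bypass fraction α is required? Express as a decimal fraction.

All 2030×0.207 = 420.21 g/s of pigment reaches n8, so n8 = 420.21/0.256 = 1641.4 g/s and vapour = 388.55 g/s.
The evaporator receives (1−α)·2030 of feed at 0.793 water and removes 0.384 of that water:
0.384×0.793×(1−α)×2030 = 388.55
(1−α) = 388.55/618.16 = 0.6286;  α = 0.3714.

0.371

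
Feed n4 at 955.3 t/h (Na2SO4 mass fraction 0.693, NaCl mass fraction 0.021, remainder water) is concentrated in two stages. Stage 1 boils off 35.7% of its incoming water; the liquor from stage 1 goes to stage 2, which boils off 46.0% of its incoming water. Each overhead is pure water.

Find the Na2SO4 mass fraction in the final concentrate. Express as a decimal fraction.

water in feed = 955.3×0.286 = 273.22 t/h.
After stage 1: water left = (1−0.357)×273.22 = 175.68; stream total = 857.76 t/h.
After stage 2: water left = (1−0.460)×175.68 = 94.866; final concentrate = 776.95 t/h.
Na2SO4 fraction = 662.02/776.95 = 0.852.

0.852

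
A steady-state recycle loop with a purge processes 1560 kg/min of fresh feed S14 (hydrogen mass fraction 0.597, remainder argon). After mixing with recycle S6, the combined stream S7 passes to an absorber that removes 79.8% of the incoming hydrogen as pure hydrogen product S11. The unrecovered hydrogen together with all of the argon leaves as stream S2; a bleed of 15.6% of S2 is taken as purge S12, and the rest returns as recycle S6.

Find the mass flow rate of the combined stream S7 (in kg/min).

argon enters only via S14 and leaves only via the purge: 1560×0.403 = 0.156×(argon in S2), and the absorber passes all argon, so argon in S7 = argon in S2 = 4030 kg/min.
hydrogen in S7: m_A = 1560×0.597 + (1−0.156)·(1−0.798)·m_A, so m_A = 931.32/0.8295 = 1122.7 kg/min.
S7 = 1122.7 + 4030 = 5152.7 kg/min.

5153 kg/min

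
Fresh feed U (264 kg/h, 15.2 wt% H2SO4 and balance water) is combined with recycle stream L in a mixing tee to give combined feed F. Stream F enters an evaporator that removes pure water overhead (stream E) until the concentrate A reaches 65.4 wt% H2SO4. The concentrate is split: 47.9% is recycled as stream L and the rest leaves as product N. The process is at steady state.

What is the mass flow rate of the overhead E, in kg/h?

Overall H2SO4 balance (none leaves overhead): H2SO4 in fresh feed = H2SO4 in product, i.e. 264×0.152 = (1−0.479)·A·0.654.
A = 40.128/(0.654×0.521) = 117.77 kg/h.
Recycle L = 0.479×117.77 = 56.411 kg/h.
Combined feed F = 264 + 56.411 = 320.41 kg/h.
Overhead E = F − A = 320.41 − 117.77 = 202.64 kg/h.

202.6 kg/h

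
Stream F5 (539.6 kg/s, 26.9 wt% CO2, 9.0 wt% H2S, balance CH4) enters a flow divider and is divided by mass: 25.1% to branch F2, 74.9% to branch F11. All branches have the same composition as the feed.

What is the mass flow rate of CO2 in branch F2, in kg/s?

Branch F2 total = 0.251×539.6 = 135.44 kg/s.
CO2 in F2 = 0.269×135.44 = 36.433 kg/s.

36.43 kg/s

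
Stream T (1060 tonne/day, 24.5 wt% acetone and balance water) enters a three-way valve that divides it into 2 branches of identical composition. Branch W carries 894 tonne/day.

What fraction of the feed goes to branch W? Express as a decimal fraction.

Fraction to W = 894/1060 = 0.8434.

0.843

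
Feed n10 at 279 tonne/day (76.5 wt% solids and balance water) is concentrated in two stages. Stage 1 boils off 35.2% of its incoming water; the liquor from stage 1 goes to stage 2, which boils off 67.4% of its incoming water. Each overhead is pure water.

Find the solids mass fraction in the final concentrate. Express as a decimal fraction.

water in feed = 279×0.235 = 65.565 tonne/day.
After stage 1: water left = (1−0.352)×65.565 = 42.486; stream total = 255.92 tonne/day.
After stage 2: water left = (1−0.674)×42.486 = 13.85; final concentrate = 227.29 tonne/day.
solids fraction = 213.44/227.29 = 0.9391.

0.9391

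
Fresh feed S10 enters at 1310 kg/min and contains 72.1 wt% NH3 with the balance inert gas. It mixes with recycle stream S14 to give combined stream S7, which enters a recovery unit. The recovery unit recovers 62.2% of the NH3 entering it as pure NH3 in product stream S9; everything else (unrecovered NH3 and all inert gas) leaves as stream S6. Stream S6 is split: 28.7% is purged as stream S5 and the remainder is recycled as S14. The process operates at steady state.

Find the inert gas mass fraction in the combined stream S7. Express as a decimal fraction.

inert gas enters only via S10 and leaves only via the purge: 1310×0.279 = 0.287×(inert gas in S6), and the recovery unit passes all inert gas, so inert gas in S7 = inert gas in S6 = 1273.5 kg/min.
NH3 in S7: m_A = 1310×0.721 + (1−0.287)·(1−0.622)·m_A, so m_A = 944.51/0.7305 = 1293 kg/min.
S7 = 1293 + 1273.5 = 2566.5 kg/min.
inert gas fraction in S7 = 1273.5/2566.5 = 0.496.

0.496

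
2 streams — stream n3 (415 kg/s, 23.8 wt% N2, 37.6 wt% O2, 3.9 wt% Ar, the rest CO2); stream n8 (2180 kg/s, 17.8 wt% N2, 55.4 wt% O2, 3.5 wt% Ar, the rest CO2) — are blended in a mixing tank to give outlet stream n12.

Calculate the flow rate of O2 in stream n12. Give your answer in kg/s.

1364 kg/s

O2 out = O2 in = 415×0.376 + 2180×0.554 = 1363.8 kg/s.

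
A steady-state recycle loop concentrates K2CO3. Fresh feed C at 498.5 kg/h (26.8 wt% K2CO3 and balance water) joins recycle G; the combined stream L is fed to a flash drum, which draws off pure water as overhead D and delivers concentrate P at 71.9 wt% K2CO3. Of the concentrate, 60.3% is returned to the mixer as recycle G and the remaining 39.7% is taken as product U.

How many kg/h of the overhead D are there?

312.7 kg/h

Overall K2CO3 balance (none leaves overhead): K2CO3 in fresh feed = K2CO3 in product, i.e. 498.5×0.268 = (1−0.603)·P·0.719.
P = 133.6/(0.719×0.397) = 468.04 kg/h.
Recycle G = 0.603×468.04 = 282.23 kg/h.
Combined feed L = 498.5 + 282.23 = 780.73 kg/h.
Overhead D = L − P = 780.73 − 468.04 = 312.69 kg/h.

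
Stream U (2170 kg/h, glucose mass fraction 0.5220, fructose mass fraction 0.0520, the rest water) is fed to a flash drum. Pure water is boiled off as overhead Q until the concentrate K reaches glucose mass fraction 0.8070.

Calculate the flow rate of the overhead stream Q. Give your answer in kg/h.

766.4 kg/h

glucose is conserved: 2170×0.522 = 1132.7 kg/h all reports to the concentrate.
Concentrate = 1132.7/(target fraction) = 1403.6 kg/h.
Overhead = 2170 − 1403.6 = 766.36 kg/h.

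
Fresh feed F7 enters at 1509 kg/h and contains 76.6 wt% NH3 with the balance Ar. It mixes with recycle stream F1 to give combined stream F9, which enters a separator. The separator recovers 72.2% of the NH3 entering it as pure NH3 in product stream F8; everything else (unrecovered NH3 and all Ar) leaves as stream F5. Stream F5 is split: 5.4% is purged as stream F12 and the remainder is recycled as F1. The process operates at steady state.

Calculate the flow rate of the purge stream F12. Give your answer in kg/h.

Ar enters only via F7 and leaves only via the purge: 1509×0.234 = 0.054×(Ar in F5), and the separator passes all Ar, so Ar in F9 = Ar in F5 = 6539 kg/h.
NH3 in F9: m_A = 1509×0.766 + (1−0.054)·(1−0.722)·m_A, so m_A = 1155.9/0.7370 = 1568.4 kg/h.
F5 = (1−0.722)×1568.4 + 6539 = 6975 kg/h.
Purge F12 = 0.054×6975 = 376.65 kg/h.

376.7 kg/h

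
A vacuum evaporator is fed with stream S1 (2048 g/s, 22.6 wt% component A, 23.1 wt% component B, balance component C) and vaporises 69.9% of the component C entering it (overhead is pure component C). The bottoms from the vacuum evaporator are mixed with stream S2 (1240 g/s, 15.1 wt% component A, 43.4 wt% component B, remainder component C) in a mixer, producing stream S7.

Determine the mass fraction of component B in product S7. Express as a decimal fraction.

0.403

Vapour removed = 0.699×0.543×2048 = 777.33 g/s; concentrate = 1270.7 g/s.
component B reaching the mixer = 473.09 (from concentrate) + 1240×0.434 = 1011.2 g/s.
Product flow = 1270.7 + 1240 = 2510.7 g/s; component B fraction = 0.403.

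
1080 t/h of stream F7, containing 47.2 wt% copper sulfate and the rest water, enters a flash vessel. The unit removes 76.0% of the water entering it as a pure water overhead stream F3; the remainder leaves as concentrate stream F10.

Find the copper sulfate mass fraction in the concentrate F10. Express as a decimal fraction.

copper sulfate is not removed: 1080×0.472 = 509.76 t/h of copper sulfate enters F10.
water entering = 1080×0.528 = 570.24 t/h; overhead removed = 0.760×570.24 = 433.38 t/h.
Concentrate = 1080 − 433.38 = 646.62 t/h.
Mass fraction = 509.76/646.62 = 0.788.

0.788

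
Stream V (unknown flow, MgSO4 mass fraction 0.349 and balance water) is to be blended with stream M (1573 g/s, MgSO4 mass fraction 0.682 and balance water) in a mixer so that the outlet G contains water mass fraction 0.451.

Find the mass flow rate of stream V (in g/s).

Let V be the unknown flow. Total out = 1573 + V.
water balance: 500.21 + 0.651·V = 0.451·(1573 + V)
(0.651 − 0.451)·V = 0.451×1573 − 500.21 = 209.21
V = 209.21 / 0.200 = 1046 g/s

1046 g/s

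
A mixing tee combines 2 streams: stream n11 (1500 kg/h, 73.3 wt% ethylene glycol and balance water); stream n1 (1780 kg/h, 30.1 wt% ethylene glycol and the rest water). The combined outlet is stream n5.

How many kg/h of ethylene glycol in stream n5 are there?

ethylene glycol out = ethylene glycol in = 1500×0.733 + 1780×0.301 = 1635.3 kg/h.

1635 kg/h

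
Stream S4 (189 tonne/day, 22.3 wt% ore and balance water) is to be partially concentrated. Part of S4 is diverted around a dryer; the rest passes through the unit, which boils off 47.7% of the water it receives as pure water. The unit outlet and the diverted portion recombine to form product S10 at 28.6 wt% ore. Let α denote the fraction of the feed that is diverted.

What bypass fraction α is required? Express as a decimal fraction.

All 189×0.223 = 42.147 tonne/day of ore reaches S10, so S10 = 42.147/0.286 = 147.37 tonne/day and vapour = 41.633 tonne/day.
The evaporator receives (1−α)·189 of feed at 0.777 water and removes 0.477 of that water:
0.477×0.777×(1−α)×189 = 41.633
(1−α) = 41.633/70.049 = 0.5943;  α = 0.4057.

0.406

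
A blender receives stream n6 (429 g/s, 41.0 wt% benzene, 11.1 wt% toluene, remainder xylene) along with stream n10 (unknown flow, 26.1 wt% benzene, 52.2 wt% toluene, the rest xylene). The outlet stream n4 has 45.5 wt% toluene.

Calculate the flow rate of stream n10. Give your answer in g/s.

2203 g/s

Let n10 be the unknown flow. Total out = 429 + n10.
toluene balance: 47.619 + 0.522·n10 = 0.455·(429 + n10)
(0.522 − 0.455)·n10 = 0.455×429 − 47.619 = 147.58
n10 = 147.58 / 0.067 = 2202.6 g/s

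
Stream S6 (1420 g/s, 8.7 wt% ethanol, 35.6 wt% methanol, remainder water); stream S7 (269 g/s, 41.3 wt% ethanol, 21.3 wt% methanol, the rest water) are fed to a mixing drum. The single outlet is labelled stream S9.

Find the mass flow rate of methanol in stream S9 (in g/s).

methanol out = methanol in = 1420×0.356 + 269×0.213 = 562.82 g/s.

562.8 g/s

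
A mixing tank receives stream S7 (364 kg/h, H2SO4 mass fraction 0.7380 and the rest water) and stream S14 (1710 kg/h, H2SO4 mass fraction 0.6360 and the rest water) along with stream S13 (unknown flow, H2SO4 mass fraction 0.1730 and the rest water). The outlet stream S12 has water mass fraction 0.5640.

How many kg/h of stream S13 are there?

Let S13 be the unknown flow. Total out = 2074 + S13.
water balance: 717.81 + 0.827·S13 = 0.564·(2074 + S13)
(0.827 − 0.564)·S13 = 0.564×2074 − 717.81 = 451.93
S13 = 451.93 / 0.263 = 1718.4 kg/h

1718 kg/h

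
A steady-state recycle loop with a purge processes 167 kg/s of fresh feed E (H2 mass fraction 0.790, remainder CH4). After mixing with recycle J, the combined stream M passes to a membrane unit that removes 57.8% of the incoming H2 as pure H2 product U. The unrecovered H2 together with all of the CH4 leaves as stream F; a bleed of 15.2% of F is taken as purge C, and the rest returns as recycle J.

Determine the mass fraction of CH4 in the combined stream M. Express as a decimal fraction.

0.529

CH4 enters only via E and leaves only via the purge: 167×0.210 = 0.152×(CH4 in F), and the membrane unit passes all CH4, so CH4 in M = CH4 in F = 230.72 kg/s.
H2 in M: m_A = 167×0.790 + (1−0.152)·(1−0.578)·m_A, so m_A = 131.93/0.6421 = 205.45 kg/s.
M = 205.45 + 230.72 = 436.18 kg/s.
CH4 fraction in M = 230.72/436.18 = 0.529.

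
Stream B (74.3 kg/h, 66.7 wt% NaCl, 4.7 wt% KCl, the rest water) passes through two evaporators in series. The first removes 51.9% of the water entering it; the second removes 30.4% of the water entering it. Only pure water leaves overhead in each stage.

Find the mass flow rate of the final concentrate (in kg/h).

water in feed = 74.3×0.286 = 21.25 kg/h.
After stage 1: water left = (1−0.519)×21.25 = 10.221; stream total = 63.271 kg/h.
After stage 2: water left = (1−0.304)×10.221 = 7.1139; final concentrate = 60.164 kg/h.

60.16 kg/h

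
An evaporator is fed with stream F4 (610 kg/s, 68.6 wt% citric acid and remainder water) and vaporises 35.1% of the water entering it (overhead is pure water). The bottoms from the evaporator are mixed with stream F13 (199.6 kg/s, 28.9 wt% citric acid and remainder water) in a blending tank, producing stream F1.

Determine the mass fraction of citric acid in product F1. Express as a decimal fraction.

0.641

Vapour removed = 0.351×0.314×610 = 67.231 kg/s; concentrate = 542.77 kg/s.
citric acid reaching the mixer = 418.46 (from concentrate) + 199.6×0.289 = 476.14 kg/s.
Product flow = 542.77 + 199.6 = 742.37 kg/s; citric acid fraction = 0.641.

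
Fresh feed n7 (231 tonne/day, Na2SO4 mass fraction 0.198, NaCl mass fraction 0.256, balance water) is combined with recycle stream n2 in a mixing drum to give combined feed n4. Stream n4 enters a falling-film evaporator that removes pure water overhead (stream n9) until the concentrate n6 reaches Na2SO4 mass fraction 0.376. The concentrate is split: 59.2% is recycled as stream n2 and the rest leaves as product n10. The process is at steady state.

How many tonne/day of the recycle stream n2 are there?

Overall Na2SO4 balance (none leaves overhead): Na2SO4 in fresh feed = Na2SO4 in product, i.e. 231×0.198 = (1−0.592)·n6·0.376.
n6 = 45.738/(0.376×0.408) = 298.15 tonne/day.
Recycle n2 = 0.592×298.15 = 176.5 tonne/day.

176.5 tonne/day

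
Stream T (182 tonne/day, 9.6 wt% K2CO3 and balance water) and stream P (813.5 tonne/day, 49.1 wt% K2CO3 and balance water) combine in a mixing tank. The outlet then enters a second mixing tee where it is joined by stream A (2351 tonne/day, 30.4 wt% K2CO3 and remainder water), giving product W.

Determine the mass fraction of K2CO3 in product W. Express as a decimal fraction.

Overall, product flow = 3346.5 tonne/day.
K2CO3 in = 182×0.096 + 813.5×0.491 + 2351×0.304 = 1131.6 tonne/day.
K2CO3 fraction in W = 0.3381.

0.3381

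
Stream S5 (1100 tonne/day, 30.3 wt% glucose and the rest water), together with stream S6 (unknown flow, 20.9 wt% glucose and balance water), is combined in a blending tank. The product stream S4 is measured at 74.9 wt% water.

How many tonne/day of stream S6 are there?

Let S6 be the unknown flow. Total out = 1100 + S6.
water balance: 766.7 + 0.791·S6 = 0.749·(1100 + S6)
(0.791 − 0.749)·S6 = 0.749×1100 − 766.7 = 57.2
S6 = 57.2 / 0.042 = 1361.9 tonne/day

1362 tonne/day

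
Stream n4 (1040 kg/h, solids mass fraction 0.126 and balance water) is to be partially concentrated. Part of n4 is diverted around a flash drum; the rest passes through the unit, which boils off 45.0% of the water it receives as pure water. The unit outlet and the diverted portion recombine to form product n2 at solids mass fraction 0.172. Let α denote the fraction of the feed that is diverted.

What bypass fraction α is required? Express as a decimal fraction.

0.320

All 1040×0.126 = 131.04 kg/h of solids reaches n2, so n2 = 131.04/0.172 = 761.86 kg/h and vapour = 278.14 kg/h.
The evaporator receives (1−α)·1040 of feed at 0.874 water and removes 0.450 of that water:
0.450×0.874×(1−α)×1040 = 278.14
(1−α) = 278.14/409.03 = 0.6800;  α = 0.3200.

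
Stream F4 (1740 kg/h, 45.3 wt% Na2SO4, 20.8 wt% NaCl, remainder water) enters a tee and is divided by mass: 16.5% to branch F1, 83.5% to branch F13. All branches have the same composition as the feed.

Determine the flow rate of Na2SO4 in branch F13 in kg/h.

Branch F13 total = 0.835×1740 = 1452.9 kg/h.
Na2SO4 in F13 = 0.453×1452.9 = 658.16 kg/h.

658.2 kg/h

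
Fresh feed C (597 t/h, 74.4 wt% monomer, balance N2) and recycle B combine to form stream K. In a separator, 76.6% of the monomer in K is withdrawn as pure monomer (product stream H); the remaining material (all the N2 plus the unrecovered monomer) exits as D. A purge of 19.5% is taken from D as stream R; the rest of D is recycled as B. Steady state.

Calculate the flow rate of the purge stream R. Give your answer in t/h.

N2 enters only via C and leaves only via the purge: 597×0.256 = 0.195×(N2 in D), and the separator passes all N2, so N2 in K = N2 in D = 783.75 t/h.
monomer in K: m_A = 597×0.744 + (1−0.195)·(1−0.766)·m_A, so m_A = 444.17/0.8116 = 547.25 t/h.
D = (1−0.766)×547.25 + 783.75 = 911.81 t/h.
Purge R = 0.195×911.81 = 177.8 t/h.

177.8 t/h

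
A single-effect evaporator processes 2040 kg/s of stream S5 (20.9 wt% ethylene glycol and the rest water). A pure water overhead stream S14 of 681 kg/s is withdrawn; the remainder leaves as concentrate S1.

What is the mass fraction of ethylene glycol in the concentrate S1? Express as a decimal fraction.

ethylene glycol is not removed: 2040×0.209 = 426.36 kg/s of ethylene glycol enters S1.
Concentrate = 2040 − 681 = 1359 kg/s.
Mass fraction = 426.36/1359 = 0.314.

0.314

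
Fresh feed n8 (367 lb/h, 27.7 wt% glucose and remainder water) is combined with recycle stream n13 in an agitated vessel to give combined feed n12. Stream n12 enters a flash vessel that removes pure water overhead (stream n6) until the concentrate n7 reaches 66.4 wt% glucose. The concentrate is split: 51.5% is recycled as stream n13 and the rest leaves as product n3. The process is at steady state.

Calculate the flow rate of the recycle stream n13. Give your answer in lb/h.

162.6 lb/h

Overall glucose balance (none leaves overhead): glucose in fresh feed = glucose in product, i.e. 367×0.277 = (1−0.515)·n7·0.664.
n7 = 101.66/(0.664×0.485) = 315.67 lb/h.
Recycle n13 = 0.515×315.67 = 162.57 lb/h.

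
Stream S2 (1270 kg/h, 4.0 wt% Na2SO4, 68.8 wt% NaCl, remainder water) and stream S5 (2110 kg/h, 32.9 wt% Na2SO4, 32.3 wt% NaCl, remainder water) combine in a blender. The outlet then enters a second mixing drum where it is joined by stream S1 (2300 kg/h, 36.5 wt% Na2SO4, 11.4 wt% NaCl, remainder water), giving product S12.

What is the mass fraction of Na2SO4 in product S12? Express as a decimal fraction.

0.279

Overall, product flow = 5680 kg/h.
Na2SO4 in = 1270×0.040 + 2110×0.329 + 2300×0.365 = 1584.5 kg/h.
Na2SO4 fraction in S12 = 0.279.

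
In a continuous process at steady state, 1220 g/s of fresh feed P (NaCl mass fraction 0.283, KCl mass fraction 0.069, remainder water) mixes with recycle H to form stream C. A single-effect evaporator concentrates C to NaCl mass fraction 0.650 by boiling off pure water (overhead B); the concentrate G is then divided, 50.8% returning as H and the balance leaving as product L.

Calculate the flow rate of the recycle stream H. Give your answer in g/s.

Overall NaCl balance (none leaves overhead): NaCl in fresh feed = NaCl in product, i.e. 1220×0.283 = (1−0.508)·G·0.650.
G = 345.26/(0.650×0.492) = 1079.6 g/s.
Recycle H = 0.508×1079.6 = 548.44 g/s.

548.4 g/s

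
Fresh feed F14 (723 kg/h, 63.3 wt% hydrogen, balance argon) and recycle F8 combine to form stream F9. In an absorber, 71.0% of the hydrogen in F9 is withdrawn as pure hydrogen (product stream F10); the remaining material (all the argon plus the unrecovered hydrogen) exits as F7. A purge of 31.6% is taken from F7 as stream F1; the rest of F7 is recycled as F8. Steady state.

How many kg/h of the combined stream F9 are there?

1411 kg/h

argon enters only via F14 and leaves only via the purge: 723×0.367 = 0.316×(argon in F7), and the absorber passes all argon, so argon in F9 = argon in F7 = 839.69 kg/h.
hydrogen in F9: m_A = 723×0.633 + (1−0.316)·(1−0.710)·m_A, so m_A = 457.66/0.8016 = 570.9 kg/h.
F9 = 570.9 + 839.69 = 1410.6 kg/h.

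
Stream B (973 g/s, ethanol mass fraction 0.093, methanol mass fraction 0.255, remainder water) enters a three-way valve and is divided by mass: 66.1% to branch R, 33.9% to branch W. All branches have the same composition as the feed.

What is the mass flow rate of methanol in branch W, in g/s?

84.11 g/s

Branch W total = 0.339×973 = 329.85 g/s.
methanol in W = 0.255×329.85 = 84.111 g/s.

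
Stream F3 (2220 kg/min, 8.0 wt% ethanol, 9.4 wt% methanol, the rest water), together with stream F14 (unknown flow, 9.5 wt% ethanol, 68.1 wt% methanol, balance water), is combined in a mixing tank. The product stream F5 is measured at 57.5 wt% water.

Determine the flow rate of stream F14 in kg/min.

1588 kg/min

Let F14 be the unknown flow. Total out = 2220 + F14.
water balance: 1833.7 + 0.224·F14 = 0.575·(2220 + F14)
(0.224 − 0.575)·F14 = 0.575×2220 − 1833.7 = -557.22
F14 = -557.22 / -0.351 = 1587.5 kg/min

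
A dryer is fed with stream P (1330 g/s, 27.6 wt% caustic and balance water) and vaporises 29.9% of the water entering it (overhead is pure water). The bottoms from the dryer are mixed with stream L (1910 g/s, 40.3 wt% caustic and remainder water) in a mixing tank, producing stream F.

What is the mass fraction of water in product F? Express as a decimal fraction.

Vapour removed = 0.299×0.724×1330 = 287.91 g/s; concentrate = 1042.1 g/s.
water reaching the mixer = 675.01 (from concentrate) + 1910×0.597 = 1815.3 g/s.
Product flow = 1042.1 + 1910 = 2952.1 g/s; water fraction = 0.615.

0.615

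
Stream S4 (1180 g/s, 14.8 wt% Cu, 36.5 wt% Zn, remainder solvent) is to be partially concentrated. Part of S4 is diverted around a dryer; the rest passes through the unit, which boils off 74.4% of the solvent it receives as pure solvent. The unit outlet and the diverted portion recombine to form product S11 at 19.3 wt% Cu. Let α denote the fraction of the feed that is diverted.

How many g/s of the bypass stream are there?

420.7 g/s

All 1180×0.148 = 174.64 g/s of Cu reaches S11, so S11 = 174.64/0.193 = 904.87 g/s and vapour = 275.13 g/s.
The evaporator receives (1−α)·1180 of feed at 0.487 solvent and removes 0.744 of that solvent:
0.744×0.487×(1−α)×1180 = 275.13
(1−α) = 275.13/427.55 = 0.6435;  α = 0.3565.
Bypass flow = 0.3565×1180 = 420.66 g/s.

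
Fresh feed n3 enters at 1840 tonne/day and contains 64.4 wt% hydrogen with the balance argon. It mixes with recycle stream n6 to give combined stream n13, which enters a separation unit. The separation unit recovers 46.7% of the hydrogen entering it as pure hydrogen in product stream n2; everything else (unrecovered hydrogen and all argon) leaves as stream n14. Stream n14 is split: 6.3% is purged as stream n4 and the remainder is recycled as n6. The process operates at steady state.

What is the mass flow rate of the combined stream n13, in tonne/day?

12760 tonne/day

argon enters only via n3 and leaves only via the purge: 1840×0.356 = 0.063×(argon in n14), and the separation unit passes all argon, so argon in n13 = argon in n14 = 10397 tonne/day.
hydrogen in n13: m_A = 1840×0.644 + (1−0.063)·(1−0.467)·m_A, so m_A = 1185/0.5006 = 2367.2 tonne/day.
n13 = 2367.2 + 10397 = 12765 tonne/day.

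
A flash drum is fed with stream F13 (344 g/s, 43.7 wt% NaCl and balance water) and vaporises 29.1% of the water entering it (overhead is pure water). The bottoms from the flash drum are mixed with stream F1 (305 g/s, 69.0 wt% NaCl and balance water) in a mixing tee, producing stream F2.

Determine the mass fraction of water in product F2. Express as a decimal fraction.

Vapour removed = 0.291×0.563×344 = 56.359 g/s; concentrate = 287.64 g/s.
water reaching the mixer = 137.31 (from concentrate) + 305×0.310 = 231.86 g/s.
Product flow = 287.64 + 305 = 592.64 g/s; water fraction = 0.391.

0.391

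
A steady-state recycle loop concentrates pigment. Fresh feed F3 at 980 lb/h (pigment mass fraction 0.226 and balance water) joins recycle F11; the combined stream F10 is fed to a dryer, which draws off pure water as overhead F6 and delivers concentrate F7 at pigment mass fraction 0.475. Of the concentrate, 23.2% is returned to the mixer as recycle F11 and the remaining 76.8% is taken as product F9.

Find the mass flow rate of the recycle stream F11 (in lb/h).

Overall pigment balance (none leaves overhead): pigment in fresh feed = pigment in product, i.e. 980×0.226 = (1−0.232)·F7·0.475.
F7 = 221.48/(0.475×0.768) = 607.13 lb/h.
Recycle F11 = 0.232×607.13 = 140.85 lb/h.

140.9 lb/h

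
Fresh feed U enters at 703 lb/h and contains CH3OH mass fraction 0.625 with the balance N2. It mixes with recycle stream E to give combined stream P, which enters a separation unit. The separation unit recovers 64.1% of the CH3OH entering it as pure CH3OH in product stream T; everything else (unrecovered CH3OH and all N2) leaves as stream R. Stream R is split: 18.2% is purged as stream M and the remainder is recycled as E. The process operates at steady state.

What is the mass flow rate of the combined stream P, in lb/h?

2071 lb/h

N2 enters only via U and leaves only via the purge: 703×0.375 = 0.182×(N2 in R), and the separation unit passes all N2, so N2 in P = N2 in R = 1448.5 lb/h.
CH3OH in P: m_A = 703×0.625 + (1−0.182)·(1−0.641)·m_A, so m_A = 439.38/0.7063 = 622.05 lb/h.
P = 622.05 + 1448.5 = 2070.5 lb/h.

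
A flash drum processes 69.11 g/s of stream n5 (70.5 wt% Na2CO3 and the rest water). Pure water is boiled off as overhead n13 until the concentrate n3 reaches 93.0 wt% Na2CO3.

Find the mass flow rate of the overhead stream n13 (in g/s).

Na2CO3 is conserved: 69.11×0.705 = 48.723 g/s all reports to the concentrate.
Concentrate = 48.723/(target fraction) = 52.39 g/s.
Overhead = 69.11 − 52.39 = 16.72 g/s.

16.72 g/s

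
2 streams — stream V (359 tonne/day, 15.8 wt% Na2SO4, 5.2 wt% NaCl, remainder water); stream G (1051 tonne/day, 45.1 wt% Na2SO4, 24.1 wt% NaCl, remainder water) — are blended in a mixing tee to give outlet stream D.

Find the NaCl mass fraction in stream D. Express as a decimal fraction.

0.1929

Total flow out = 359 + 1051 = 1410 tonne/day.
NaCl in = 359×0.052 + 1051×0.241 = 271.96 tonne/day.
NaCl mass fraction in D = 271.96/1410 = 0.1929.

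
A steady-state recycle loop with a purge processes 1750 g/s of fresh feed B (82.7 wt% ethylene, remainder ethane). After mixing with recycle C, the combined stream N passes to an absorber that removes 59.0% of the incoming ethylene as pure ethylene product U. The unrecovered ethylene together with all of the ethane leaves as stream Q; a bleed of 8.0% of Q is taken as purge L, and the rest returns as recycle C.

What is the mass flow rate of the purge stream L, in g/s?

379 g/s

ethane enters only via B and leaves only via the purge: 1750×0.173 = 0.080×(ethane in Q), and the absorber passes all ethane, so ethane in N = ethane in Q = 3784.4 g/s.
ethylene in N: m_A = 1750×0.827 + (1−0.080)·(1−0.590)·m_A, so m_A = 1447.2/0.6228 = 2323.8 g/s.
Q = (1−0.590)×2323.8 + 3784.4 = 4737.1 g/s.
Purge L = 0.080×4737.1 = 378.97 g/s.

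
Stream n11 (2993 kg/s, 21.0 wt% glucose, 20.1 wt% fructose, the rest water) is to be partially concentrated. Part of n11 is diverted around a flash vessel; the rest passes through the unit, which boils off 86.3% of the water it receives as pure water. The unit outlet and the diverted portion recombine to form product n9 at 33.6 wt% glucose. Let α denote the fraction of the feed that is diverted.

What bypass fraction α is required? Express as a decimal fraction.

All 2993×0.210 = 628.53 kg/s of glucose reaches n9, so n9 = 628.53/0.336 = 1870.6 kg/s and vapour = 1122.4 kg/s.
The evaporator receives (1−α)·2993 of feed at 0.589 water and removes 0.863 of that water:
0.863×0.589×(1−α)×2993 = 1122.4
(1−α) = 1122.4/1521.4 = 0.7377;  α = 0.2623.

0.262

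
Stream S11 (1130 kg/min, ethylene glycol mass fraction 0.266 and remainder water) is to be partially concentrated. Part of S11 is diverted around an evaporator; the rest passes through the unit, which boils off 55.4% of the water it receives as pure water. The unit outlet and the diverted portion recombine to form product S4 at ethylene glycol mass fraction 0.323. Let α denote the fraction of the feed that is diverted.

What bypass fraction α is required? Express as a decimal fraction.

All 1130×0.266 = 300.58 kg/min of ethylene glycol reaches S4, so S4 = 300.58/0.323 = 930.59 kg/min and vapour = 199.41 kg/min.
The evaporator receives (1−α)·1130 of feed at 0.734 water and removes 0.554 of that water:
0.554×0.734×(1−α)×1130 = 199.41
(1−α) = 199.41/459.5 = 0.4340;  α = 0.5660.

0.566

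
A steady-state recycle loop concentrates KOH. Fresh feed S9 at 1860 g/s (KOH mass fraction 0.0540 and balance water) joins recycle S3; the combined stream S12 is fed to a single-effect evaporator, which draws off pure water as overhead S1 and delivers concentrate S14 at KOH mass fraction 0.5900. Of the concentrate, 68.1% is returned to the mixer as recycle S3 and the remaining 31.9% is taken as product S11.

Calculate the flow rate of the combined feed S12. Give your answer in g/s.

Overall KOH balance (none leaves overhead): KOH in fresh feed = KOH in product, i.e. 1860×0.054 = (1−0.681)·S14·0.590.
S14 = 100.44/(0.590×0.319) = 533.66 g/s.
Recycle S3 = 0.681×533.66 = 363.42 g/s.
Combined feed S12 = 1860 + 363.42 = 2223.4 g/s.

2223 g/s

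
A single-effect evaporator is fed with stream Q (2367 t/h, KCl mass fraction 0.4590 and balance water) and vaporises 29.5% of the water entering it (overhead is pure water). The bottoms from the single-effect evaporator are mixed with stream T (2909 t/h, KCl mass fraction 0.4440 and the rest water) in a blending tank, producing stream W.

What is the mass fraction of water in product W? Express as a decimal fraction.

Vapour removed = 0.295×0.541×2367 = 377.76 t/h; concentrate = 1989.2 t/h.
water reaching the mixer = 902.79 (from concentrate) + 2909×0.556 = 2520.2 t/h.
Product flow = 1989.2 + 2909 = 4898.2 t/h; water fraction = 0.5145.

0.5145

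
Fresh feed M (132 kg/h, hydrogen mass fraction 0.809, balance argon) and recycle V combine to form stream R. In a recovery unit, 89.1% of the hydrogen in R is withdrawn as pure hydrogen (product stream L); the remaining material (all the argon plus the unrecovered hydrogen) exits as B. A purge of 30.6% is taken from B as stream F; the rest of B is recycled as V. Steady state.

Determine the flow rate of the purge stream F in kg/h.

29.07 kg/h

argon enters only via M and leaves only via the purge: 132×0.191 = 0.306×(argon in B), and the recovery unit passes all argon, so argon in R = argon in B = 82.392 kg/h.
hydrogen in R: m_A = 132×0.809 + (1−0.306)·(1−0.891)·m_A, so m_A = 106.79/0.9244 = 115.53 kg/h.
B = (1−0.891)×115.53 + 82.392 = 94.985 kg/h.
Purge F = 0.306×94.985 = 29.065 kg/h.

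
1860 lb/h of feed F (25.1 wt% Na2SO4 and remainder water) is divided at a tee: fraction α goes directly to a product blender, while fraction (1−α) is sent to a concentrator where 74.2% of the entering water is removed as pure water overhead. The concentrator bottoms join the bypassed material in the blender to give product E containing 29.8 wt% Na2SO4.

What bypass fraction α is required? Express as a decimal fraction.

0.716

All 1860×0.251 = 466.86 lb/h of Na2SO4 reaches E, so E = 466.86/0.298 = 1566.6 lb/h and vapour = 293.36 lb/h.
The evaporator receives (1−α)·1860 of feed at 0.749 water and removes 0.742 of that water:
0.742×0.749×(1−α)×1860 = 293.36
(1−α) = 293.36/1033.7 = 0.2838;  α = 0.7162.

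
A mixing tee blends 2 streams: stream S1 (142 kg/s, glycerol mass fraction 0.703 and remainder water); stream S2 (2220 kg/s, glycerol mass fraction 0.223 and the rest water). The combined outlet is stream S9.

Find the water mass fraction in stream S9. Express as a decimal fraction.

0.748

Total flow out = 142 + 2220 = 2362 kg/s.
water in = 142×0.297 + 2220×0.777 = 1767.1 kg/s.
water mass fraction in S9 = 1767.1/2362 = 0.748.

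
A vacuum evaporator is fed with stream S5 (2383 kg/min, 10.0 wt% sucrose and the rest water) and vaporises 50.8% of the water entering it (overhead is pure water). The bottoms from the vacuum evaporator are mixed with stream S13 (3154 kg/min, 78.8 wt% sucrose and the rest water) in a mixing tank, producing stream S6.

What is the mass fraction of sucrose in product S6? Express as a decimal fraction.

Vapour removed = 0.508×0.900×2383 = 1089.5 kg/min; concentrate = 1293.5 kg/min.
sucrose reaching the mixer = 238.3 (from concentrate) + 3154×0.788 = 2723.7 kg/min.
Product flow = 1293.5 + 3154 = 4447.5 kg/min; sucrose fraction = 0.612.

0.612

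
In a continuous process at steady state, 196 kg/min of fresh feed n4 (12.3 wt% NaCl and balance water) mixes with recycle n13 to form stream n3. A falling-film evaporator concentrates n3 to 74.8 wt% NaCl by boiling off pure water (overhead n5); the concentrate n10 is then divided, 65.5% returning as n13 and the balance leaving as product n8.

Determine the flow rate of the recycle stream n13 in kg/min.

Overall NaCl balance (none leaves overhead): NaCl in fresh feed = NaCl in product, i.e. 196×0.123 = (1−0.655)·n10·0.748.
n10 = 24.108/(0.748×0.345) = 93.42 kg/min.
Recycle n13 = 0.655×93.42 = 61.19 kg/min.

61.19 kg/min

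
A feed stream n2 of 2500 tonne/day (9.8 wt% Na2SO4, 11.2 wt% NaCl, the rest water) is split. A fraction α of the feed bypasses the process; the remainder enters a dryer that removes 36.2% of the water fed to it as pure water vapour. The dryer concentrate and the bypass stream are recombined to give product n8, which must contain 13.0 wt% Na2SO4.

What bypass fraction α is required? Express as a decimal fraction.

0.139

All 2500×0.098 = 245 tonne/day of Na2SO4 reaches n8, so n8 = 245/0.130 = 1884.6 tonne/day and vapour = 615.38 tonne/day.
The evaporator receives (1−α)·2500 of feed at 0.790 water and removes 0.362 of that water:
0.362×0.790×(1−α)×2500 = 615.38
(1−α) = 615.38/714.95 = 0.8607;  α = 0.1393.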